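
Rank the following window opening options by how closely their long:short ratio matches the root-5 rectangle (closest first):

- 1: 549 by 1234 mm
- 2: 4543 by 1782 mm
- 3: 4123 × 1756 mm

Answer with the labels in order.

1, 3, 2

1: 1234/549 ≈ 2.248 → |2.248 − 2.236| = 0.012
2: 4543/1782 ≈ 2.549 → |2.549 − 2.236| = 0.313
3: 4123/1756 ≈ 2.348 → |2.348 − 2.236| = 0.112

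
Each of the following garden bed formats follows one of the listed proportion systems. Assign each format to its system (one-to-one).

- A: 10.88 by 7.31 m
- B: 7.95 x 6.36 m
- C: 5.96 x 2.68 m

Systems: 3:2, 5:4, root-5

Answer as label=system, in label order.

A = 10.88/7.31 ≈ 1.488 → 3:2 (1.500)
B = 7.95/6.36 ≈ 1.250 → 5:4 (1.250)
C = 5.96/2.68 ≈ 2.224 → root-5 (2.236)

A=3:2, B=5:4, C=root-5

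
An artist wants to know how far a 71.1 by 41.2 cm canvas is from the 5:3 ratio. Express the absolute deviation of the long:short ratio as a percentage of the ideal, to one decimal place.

Ratio = 71.1 / 41.2 ≈ 1.7257.
Ideal 5:3 ≈ 1.6667. |1.7257 − 1.6667| / 1.6667 ≈ 3.54% → 3.5%.

3.5%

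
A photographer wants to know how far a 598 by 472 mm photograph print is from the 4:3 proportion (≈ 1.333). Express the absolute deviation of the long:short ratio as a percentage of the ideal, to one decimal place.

Ratio = 598 / 472 ≈ 1.2669.
Ideal 4:3 ≈ 1.3333. |1.2669 − 1.3333| / 1.3333 ≈ 4.98% → 5.0%.

5.0%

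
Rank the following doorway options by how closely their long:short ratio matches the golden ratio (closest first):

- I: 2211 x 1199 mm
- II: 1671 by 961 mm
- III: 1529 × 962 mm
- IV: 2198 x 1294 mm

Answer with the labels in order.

III, IV, II, I

I: 2211/1199 ≈ 1.844 → |1.844 − 1.618| = 0.226
II: 1671/961 ≈ 1.739 → |1.739 − 1.618| = 0.121
III: 1529/962 ≈ 1.589 → |1.589 − 1.618| = 0.029
IV: 2198/1294 ≈ 1.699 → |1.699 − 1.618| = 0.081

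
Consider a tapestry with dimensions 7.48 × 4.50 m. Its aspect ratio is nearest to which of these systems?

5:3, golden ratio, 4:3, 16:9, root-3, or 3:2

5:3

Ratio = 7.48 / 4.50 ≈ 1.662.
Distances: 5:3 1.667 (Δ 0.005); golden ratio 1.618 (Δ 0.044); 4:3 1.333 (Δ 0.329); 16:9 1.778 (Δ 0.116); root-3 1.732 (Δ 0.070); 3:2 1.500 (Δ 0.162).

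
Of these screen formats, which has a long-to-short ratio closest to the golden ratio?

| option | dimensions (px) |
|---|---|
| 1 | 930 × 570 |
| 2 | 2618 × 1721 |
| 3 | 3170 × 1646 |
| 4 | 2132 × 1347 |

Ratios (long/short): 1 ≈ 1.632; 2 ≈ 1.521; 3 ≈ 1.926; 4 ≈ 1.583.
golden ratio ≈ 1.618; option 1 is nearest (Δ 0.014).

1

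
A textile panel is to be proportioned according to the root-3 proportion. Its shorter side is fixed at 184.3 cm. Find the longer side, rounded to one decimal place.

319.2 cm

root-3 ≈ 1.73205.
Longer side = 184.3 × 1.73205 ≈ 319.217 → 319.2 cm.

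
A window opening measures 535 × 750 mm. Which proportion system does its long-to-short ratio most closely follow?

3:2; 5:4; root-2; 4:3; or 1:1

root-2

750/535 ≈ 1.402. Nearest candidates are root-2 (1.414, off by 0.012) and 4:3 (1.333, off by 0.069).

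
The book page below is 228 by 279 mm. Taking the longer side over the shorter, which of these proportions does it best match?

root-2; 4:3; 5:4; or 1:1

279/228 ≈ 1.224. Nearest candidates are 5:4 (1.250, off by 0.026) and 4:3 (1.333, off by 0.109).

5:4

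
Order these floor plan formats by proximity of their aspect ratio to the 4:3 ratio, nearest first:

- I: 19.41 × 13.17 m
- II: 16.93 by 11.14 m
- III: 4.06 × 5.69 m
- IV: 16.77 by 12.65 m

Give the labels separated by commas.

IV, III, I, II

I: 19.41/13.17 ≈ 1.474 → |1.474 − 1.333| = 0.141
II: 16.93/11.14 ≈ 1.520 → |1.520 − 1.333| = 0.187
III: 5.69/4.06 ≈ 1.401 → |1.401 − 1.333| = 0.068
IV: 16.77/12.65 ≈ 1.326 → |1.326 − 1.333| = 0.007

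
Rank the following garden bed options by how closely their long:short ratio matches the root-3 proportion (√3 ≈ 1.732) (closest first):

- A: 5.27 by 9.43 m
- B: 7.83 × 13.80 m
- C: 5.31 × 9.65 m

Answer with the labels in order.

Ratios: A = 9.43 / 5.27 ≈ 1.789; B = 13.80 / 7.83 ≈ 1.762; C = 9.65 / 5.31 ≈ 1.817.
|Δ from 1.732|: A 0.057; B 0.030; C 0.085.

B, A, C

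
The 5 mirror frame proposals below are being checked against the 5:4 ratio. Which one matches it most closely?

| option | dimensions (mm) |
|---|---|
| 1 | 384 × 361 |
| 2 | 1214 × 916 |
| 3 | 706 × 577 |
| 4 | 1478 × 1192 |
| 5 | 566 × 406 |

4

Ratios (long/short): 1 ≈ 1.064; 2 ≈ 1.325; 3 ≈ 1.224; 4 ≈ 1.240; 5 ≈ 1.394.
5:4 ≈ 1.250; option 4 is nearest (Δ 0.010).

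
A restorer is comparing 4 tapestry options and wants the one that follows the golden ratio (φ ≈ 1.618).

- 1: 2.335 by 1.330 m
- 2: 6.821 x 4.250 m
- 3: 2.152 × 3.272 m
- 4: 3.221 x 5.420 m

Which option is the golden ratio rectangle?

Target golden ratio ≈ 1.618.
1: 1.756 (Δ0.138)  2: 1.605 (Δ0.013)  3: 1.520 (Δ0.098)  4: 1.683 (Δ0.065)

2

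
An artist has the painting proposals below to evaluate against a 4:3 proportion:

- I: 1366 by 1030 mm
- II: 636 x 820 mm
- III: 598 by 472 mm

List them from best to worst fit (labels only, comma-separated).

Ratios: I = 1366 / 1030 ≈ 1.326; II = 820 / 636 ≈ 1.289; III = 598 / 472 ≈ 1.267.
|Δ from 1.333|: I 0.007; II 0.044; III 0.066.

I, II, III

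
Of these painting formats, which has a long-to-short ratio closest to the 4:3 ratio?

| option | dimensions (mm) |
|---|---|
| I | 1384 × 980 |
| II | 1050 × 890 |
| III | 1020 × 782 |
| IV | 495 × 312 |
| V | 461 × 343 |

Target 4:3 ≈ 1.333.
I: 1.412 (Δ0.079)  II: 1.180 (Δ0.153)  III: 1.304 (Δ0.029)  IV: 1.587 (Δ0.254)  V: 1.344 (Δ0.011)

V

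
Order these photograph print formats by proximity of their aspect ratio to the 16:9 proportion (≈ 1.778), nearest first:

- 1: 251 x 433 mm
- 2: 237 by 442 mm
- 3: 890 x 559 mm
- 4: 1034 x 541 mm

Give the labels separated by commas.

1: 433/251 ≈ 1.725 → |1.725 − 1.778| = 0.053
2: 442/237 ≈ 1.865 → |1.865 − 1.778| = 0.087
3: 890/559 ≈ 1.592 → |1.592 − 1.778| = 0.186
4: 1034/541 ≈ 1.911 → |1.911 − 1.778| = 0.133

1, 2, 4, 3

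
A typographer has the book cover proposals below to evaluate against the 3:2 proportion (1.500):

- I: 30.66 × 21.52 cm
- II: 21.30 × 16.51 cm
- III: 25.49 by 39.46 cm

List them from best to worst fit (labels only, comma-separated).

III, I, II

I: 30.66/21.52 ≈ 1.425 → |1.425 − 1.500| = 0.075
II: 21.30/16.51 ≈ 1.290 → |1.290 − 1.500| = 0.210
III: 39.46/25.49 ≈ 1.548 → |1.548 − 1.500| = 0.048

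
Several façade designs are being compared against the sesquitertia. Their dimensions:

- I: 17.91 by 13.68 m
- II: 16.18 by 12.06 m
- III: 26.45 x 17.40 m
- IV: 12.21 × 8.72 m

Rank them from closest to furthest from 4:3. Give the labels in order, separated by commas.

I: 17.91/13.68 ≈ 1.309 → |1.309 − 1.333| = 0.024
II: 16.18/12.06 ≈ 1.342 → |1.342 − 1.333| = 0.009
III: 26.45/17.40 ≈ 1.520 → |1.520 − 1.333| = 0.187
IV: 12.21/8.72 ≈ 1.400 → |1.400 − 1.333| = 0.067

II, I, IV, III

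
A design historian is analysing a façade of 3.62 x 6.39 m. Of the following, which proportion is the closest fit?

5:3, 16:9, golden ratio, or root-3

Ratio = 6.39 / 3.62 ≈ 1.765.
Distances: 5:3 1.667 (Δ 0.098); 16:9 1.778 (Δ 0.013); golden ratio 1.618 (Δ 0.147); root-3 1.732 (Δ 0.033).

16:9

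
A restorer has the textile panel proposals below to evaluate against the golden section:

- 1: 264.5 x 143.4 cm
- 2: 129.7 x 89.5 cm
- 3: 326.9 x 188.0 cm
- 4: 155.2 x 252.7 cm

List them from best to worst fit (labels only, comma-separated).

4, 3, 2, 1

Ratios: 1 = 264.5 / 143.4 ≈ 1.844; 2 = 129.7 / 89.5 ≈ 1.449; 3 = 326.9 / 188.0 ≈ 1.739; 4 = 252.7 / 155.2 ≈ 1.628.
|Δ from 1.618|: 1 0.226; 2 0.169; 3 0.121; 4 0.010.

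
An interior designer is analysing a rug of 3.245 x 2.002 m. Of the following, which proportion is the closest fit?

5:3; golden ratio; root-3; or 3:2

golden ratio

3.245/2.002 ≈ 1.621. Nearest candidates are golden ratio (1.618, off by 0.003) and 5:3 (1.667, off by 0.046).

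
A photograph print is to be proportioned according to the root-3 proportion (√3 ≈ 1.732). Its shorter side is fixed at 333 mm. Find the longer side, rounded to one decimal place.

576.8 mm

root-3 ≈ 1.73205.
Longer side = 333 × 1.73205 ≈ 576.773 → 576.8 mm.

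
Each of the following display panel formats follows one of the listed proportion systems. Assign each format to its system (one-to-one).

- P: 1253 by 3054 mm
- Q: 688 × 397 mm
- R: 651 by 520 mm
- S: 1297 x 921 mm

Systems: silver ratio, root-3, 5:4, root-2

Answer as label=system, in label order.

P=silver ratio, Q=root-3, R=5:4, S=root-2

P = 3054/1253 ≈ 2.437 → silver ratio (2.414)
Q = 688/397 ≈ 1.733 → root-3 (1.732)
R = 651/520 ≈ 1.252 → 5:4 (1.250)
S = 1297/921 ≈ 1.408 → root-2 (1.414)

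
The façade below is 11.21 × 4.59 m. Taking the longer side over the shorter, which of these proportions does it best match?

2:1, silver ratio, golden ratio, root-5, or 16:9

silver ratio

11.21/4.59 ≈ 2.442. Nearest candidates are silver ratio (2.414, off by 0.028) and root-5 (2.236, off by 0.206).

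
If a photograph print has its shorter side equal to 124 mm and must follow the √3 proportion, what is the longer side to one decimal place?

root-3 ≈ 1.73205.
Longer side = 124 × 1.73205 ≈ 214.774 → 214.8 mm.

214.8 mm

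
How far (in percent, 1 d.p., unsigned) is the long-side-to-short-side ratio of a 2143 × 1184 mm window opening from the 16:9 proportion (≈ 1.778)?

Ratio = 2143 / 1184 ≈ 1.8100.
Ideal 16:9 ≈ 1.7778. |1.8100 − 1.7778| / 1.7778 ≈ 1.81% → 1.8%.

1.8%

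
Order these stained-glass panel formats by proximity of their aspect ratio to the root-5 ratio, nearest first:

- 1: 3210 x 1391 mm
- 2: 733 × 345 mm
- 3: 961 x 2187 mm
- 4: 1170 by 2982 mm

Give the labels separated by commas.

3, 1, 2, 4

1: 3210/1391 ≈ 2.308 → |2.308 − 2.236| = 0.072
2: 733/345 ≈ 2.125 → |2.125 − 2.236| = 0.111
3: 2187/961 ≈ 2.276 → |2.276 − 2.236| = 0.040
4: 2982/1170 ≈ 2.549 → |2.549 − 2.236| = 0.313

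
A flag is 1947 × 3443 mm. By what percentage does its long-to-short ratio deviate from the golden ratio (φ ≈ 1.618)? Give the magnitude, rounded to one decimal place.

Ratio = 3443 / 1947 ≈ 1.7684.
Ideal golden ratio ≈ 1.6180. |1.7684 − 1.6180| / 1.6180 ≈ 9.30% → 9.3%.

9.3%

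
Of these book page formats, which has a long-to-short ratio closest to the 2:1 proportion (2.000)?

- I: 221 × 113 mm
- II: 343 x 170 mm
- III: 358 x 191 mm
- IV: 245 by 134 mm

Target 2:1 ≈ 2.000.
I: 1.956 (Δ0.044)  II: 2.018 (Δ0.018)  III: 1.874 (Δ0.126)  IV: 1.828 (Δ0.172)

II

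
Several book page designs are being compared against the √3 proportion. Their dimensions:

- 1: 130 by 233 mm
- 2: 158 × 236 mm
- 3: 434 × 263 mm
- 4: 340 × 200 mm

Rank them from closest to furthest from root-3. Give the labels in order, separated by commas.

1: 233/130 ≈ 1.792 → |1.792 − 1.732| = 0.060
2: 236/158 ≈ 1.494 → |1.494 − 1.732| = 0.238
3: 434/263 ≈ 1.650 → |1.650 − 1.732| = 0.082
4: 340/200 ≈ 1.700 → |1.700 − 1.732| = 0.032

4, 1, 3, 2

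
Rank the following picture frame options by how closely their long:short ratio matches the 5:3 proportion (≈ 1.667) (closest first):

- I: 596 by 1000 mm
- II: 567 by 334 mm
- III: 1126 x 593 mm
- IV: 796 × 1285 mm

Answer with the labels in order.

I, II, IV, III

I: 1000/596 ≈ 1.678 → |1.678 − 1.667| = 0.011
II: 567/334 ≈ 1.698 → |1.698 − 1.667| = 0.031
III: 1126/593 ≈ 1.899 → |1.899 − 1.667| = 0.232
IV: 1285/796 ≈ 1.614 → |1.614 − 1.667| = 0.053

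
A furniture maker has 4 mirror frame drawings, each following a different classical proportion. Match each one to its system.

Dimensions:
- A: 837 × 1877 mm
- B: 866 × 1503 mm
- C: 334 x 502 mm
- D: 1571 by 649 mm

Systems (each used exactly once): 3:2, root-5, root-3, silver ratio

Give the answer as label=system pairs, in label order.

Ratios: A ≈ 2.243; B ≈ 1.736; C ≈ 1.503; D ≈ 2.421.
Targets: 3:2 ≈ 1.500; root-5 ≈ 2.236; root-3 ≈ 1.732; silver ratio ≈ 2.414.

A=root-5, B=root-3, C=3:2, D=silver ratio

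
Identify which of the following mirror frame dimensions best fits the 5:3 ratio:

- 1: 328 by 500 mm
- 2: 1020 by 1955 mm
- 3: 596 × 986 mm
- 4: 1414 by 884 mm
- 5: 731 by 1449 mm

Ratios (long/short): 1 ≈ 1.524; 2 ≈ 1.917; 3 ≈ 1.654; 4 ≈ 1.600; 5 ≈ 1.982.
5:3 ≈ 1.667; option 3 is nearest (Δ 0.013).

3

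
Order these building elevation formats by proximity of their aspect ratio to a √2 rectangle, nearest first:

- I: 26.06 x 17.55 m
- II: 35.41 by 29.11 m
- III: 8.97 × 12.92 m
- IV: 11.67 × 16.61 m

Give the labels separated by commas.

IV, III, I, II

I: 26.06/17.55 ≈ 1.485 → |1.485 − 1.414| = 0.071
II: 35.41/29.11 ≈ 1.216 → |1.216 − 1.414| = 0.198
III: 12.92/8.97 ≈ 1.440 → |1.440 − 1.414| = 0.026
IV: 16.61/11.67 ≈ 1.423 → |1.423 − 1.414| = 0.009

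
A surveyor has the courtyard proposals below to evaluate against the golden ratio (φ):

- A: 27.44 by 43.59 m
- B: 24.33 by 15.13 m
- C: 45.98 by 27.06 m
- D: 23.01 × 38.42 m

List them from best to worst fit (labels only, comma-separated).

A: 43.59/27.44 ≈ 1.589 → |1.589 − 1.618| = 0.029
B: 24.33/15.13 ≈ 1.608 → |1.608 − 1.618| = 0.010
C: 45.98/27.06 ≈ 1.699 → |1.699 − 1.618| = 0.081
D: 38.42/23.01 ≈ 1.670 → |1.670 − 1.618| = 0.052

B, A, D, C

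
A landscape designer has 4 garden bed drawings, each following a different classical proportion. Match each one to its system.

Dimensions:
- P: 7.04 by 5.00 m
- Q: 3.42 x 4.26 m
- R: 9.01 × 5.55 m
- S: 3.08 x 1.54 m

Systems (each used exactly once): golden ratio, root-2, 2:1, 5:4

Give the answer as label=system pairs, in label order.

P=root-2, Q=5:4, R=golden ratio, S=2:1

P = 7.04/5.00 ≈ 1.408 → root-2 (1.414)
Q = 4.26/3.42 ≈ 1.246 → 5:4 (1.250)
R = 9.01/5.55 ≈ 1.623 → golden ratio (1.618)
S = 3.08/1.54 ≈ 2.000 → 2:1 (2.000)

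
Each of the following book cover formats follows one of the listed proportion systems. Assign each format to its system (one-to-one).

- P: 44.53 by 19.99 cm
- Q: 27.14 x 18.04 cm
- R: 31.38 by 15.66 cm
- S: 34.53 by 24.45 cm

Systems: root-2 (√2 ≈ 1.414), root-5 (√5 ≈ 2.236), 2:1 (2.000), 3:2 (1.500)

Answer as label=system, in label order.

P=root-5, Q=3:2, R=2:1, S=root-2

P = 44.53/19.99 ≈ 2.228 → root-5 (2.236)
Q = 27.14/18.04 ≈ 1.504 → 3:2 (1.500)
R = 31.38/15.66 ≈ 2.004 → 2:1 (2.000)
S = 34.53/24.45 ≈ 1.412 → root-2 (1.414)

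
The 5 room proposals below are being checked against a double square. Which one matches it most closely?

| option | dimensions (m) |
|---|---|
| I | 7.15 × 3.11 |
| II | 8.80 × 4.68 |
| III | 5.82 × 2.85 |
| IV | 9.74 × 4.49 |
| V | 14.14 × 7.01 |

V

Target 2:1 ≈ 2.000.
I: 2.299 (Δ0.299)  II: 1.880 (Δ0.120)  III: 2.042 (Δ0.042)  IV: 2.169 (Δ0.169)  V: 2.017 (Δ0.017)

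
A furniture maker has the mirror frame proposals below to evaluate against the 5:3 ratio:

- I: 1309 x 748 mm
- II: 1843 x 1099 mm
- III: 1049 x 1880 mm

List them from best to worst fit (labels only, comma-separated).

II, I, III

Ratios: I = 1309 / 748 ≈ 1.750; II = 1843 / 1099 ≈ 1.677; III = 1880 / 1049 ≈ 1.792.
|Δ from 1.667|: I 0.083; II 0.010; III 0.125.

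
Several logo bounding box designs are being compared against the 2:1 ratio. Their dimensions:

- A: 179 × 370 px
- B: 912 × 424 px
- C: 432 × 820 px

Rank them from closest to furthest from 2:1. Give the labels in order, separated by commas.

A: 370/179 ≈ 2.067 → |2.067 − 2.000| = 0.067
B: 912/424 ≈ 2.151 → |2.151 − 2.000| = 0.151
C: 820/432 ≈ 1.898 → |1.898 − 2.000| = 0.102

A, C, B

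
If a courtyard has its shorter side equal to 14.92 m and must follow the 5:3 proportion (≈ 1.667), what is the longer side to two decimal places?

5:3 ≈ 1.66667.
Longer side = 14.92 × 1.66667 ≈ 24.8667 → 24.87 m.

24.87 m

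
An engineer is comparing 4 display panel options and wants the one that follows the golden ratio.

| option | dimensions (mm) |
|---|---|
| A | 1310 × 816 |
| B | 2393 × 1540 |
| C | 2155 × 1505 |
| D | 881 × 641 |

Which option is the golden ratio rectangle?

A

Target golden ratio ≈ 1.618.
A: 1.605 (Δ0.013)  B: 1.554 (Δ0.064)  C: 1.432 (Δ0.186)  D: 1.374 (Δ0.244)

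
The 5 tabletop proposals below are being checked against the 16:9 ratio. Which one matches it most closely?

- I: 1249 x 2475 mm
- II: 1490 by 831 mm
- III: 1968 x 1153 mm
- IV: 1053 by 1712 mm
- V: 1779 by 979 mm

Target 16:9 ≈ 1.778.
I: 1.982 (Δ0.204)  II: 1.793 (Δ0.015)  III: 1.707 (Δ0.071)  IV: 1.626 (Δ0.152)  V: 1.817 (Δ0.039)

II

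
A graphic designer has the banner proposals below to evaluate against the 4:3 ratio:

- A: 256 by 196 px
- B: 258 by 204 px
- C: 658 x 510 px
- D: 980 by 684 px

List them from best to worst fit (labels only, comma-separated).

Ratios: A = 256 / 196 ≈ 1.306; B = 258 / 204 ≈ 1.265; C = 658 / 510 ≈ 1.290; D = 980 / 684 ≈ 1.433.
|Δ from 1.333|: A 0.027; B 0.068; C 0.043; D 0.100.

A, C, B, D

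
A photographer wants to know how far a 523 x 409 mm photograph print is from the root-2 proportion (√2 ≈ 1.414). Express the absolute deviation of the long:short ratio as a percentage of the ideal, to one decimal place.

9.6%

Ratio = 523 / 409 ≈ 1.2787.
Ideal root-2 ≈ 1.4142. |1.2787 − 1.4142| / 1.4142 ≈ 9.58% → 9.6%.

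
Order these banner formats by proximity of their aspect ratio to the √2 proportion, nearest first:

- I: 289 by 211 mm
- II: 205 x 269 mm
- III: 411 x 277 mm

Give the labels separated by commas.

I, III, II

I: 289/211 ≈ 1.370 → |1.370 − 1.414| = 0.044
II: 269/205 ≈ 1.312 → |1.312 − 1.414| = 0.102
III: 411/277 ≈ 1.484 → |1.484 − 1.414| = 0.070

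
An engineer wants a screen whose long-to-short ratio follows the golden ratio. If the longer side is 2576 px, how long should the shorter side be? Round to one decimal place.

golden ratio ≈ 1.61803.
Shorter side = 2576 ÷ 1.61803 ≈ 1592.059 → 1592.1 px.

1592.1 px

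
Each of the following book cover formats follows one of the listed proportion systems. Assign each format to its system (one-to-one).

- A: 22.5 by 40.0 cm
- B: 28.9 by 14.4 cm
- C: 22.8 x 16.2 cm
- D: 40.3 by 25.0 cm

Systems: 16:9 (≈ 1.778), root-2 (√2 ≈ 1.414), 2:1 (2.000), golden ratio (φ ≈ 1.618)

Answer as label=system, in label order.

Ratios: A ≈ 1.778; B ≈ 2.007; C ≈ 1.407; D ≈ 1.612.
Targets: 16:9 ≈ 1.778; root-2 ≈ 1.414; 2:1 ≈ 2.000; golden ratio ≈ 1.618.

A=16:9, B=2:1, C=root-2, D=golden ratio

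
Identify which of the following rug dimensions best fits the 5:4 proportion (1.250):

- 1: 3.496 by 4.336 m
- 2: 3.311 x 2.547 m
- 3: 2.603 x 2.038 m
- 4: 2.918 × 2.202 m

Ratios (long/short): 1 ≈ 1.240; 2 ≈ 1.300; 3 ≈ 1.277; 4 ≈ 1.325.
5:4 ≈ 1.250; option 1 is nearest (Δ 0.010).

1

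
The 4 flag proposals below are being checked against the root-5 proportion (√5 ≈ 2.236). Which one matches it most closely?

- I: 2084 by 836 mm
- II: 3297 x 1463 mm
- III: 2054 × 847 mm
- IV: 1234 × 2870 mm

Ratios (long/short): I ≈ 2.493; II ≈ 2.254; III ≈ 2.425; IV ≈ 2.326.
root-5 ≈ 2.236; option II is nearest (Δ 0.018).

II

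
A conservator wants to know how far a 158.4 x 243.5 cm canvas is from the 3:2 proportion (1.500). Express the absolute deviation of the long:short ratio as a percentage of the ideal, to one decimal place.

2.5%

Ratio = 243.5 / 158.4 ≈ 1.5372.
Ideal 3:2 = 1.5000. |1.5372 − 1.5000| / 1.5000 ≈ 2.48% → 2.5%.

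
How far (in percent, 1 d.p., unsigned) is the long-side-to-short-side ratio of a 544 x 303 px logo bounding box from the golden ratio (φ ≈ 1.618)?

Ratio = 544 / 303 ≈ 1.7954.
Ideal golden ratio ≈ 1.6180. |1.7954 − 1.6180| / 1.6180 ≈ 10.96% → 11.0%.

11.0%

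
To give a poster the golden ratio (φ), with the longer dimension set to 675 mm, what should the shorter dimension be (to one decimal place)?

golden ratio ≈ 1.61803.
Shorter side = 675 ÷ 1.61803 ≈ 417.174 → 417.2 mm.

417.2 mm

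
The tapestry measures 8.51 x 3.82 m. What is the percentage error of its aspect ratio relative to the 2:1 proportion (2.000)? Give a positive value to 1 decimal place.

Ratio = 8.51 / 3.82 ≈ 2.2277.
Ideal 2:1 = 2.0000. |2.2277 − 2.0000| / 2.0000 ≈ 11.39% → 11.4%.

11.4%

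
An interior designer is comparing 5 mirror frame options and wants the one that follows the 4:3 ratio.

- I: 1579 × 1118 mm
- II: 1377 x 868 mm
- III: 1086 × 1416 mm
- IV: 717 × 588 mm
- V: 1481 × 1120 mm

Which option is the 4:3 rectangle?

V

Target 4:3 ≈ 1.333.
I: 1.412 (Δ0.079)  II: 1.586 (Δ0.253)  III: 1.304 (Δ0.029)  IV: 1.219 (Δ0.114)  V: 1.322 (Δ0.011)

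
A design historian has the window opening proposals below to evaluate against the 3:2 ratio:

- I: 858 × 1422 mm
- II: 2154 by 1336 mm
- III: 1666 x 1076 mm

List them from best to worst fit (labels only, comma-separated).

III, II, I

Ratios: I = 1422 / 858 ≈ 1.657; II = 2154 / 1336 ≈ 1.612; III = 1666 / 1076 ≈ 1.548.
|Δ from 1.500|: I 0.157; II 0.112; III 0.048.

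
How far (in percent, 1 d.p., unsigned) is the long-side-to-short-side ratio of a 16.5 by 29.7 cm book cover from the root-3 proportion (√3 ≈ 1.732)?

3.9%

Ratio = 29.7 / 16.5 ≈ 1.8000.
Ideal root-3 ≈ 1.7321. |1.8000 − 1.7321| / 1.7321 ≈ 3.92% → 3.9%.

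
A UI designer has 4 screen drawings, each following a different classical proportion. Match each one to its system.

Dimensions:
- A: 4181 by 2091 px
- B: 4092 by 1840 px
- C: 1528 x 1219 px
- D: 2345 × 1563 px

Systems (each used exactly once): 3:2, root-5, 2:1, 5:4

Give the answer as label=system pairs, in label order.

A=2:1, B=root-5, C=5:4, D=3:2

Ratios: A ≈ 2.000; B ≈ 2.224; C ≈ 1.253; D ≈ 1.500.
Targets: 3:2 ≈ 1.500; root-5 ≈ 2.236; 2:1 ≈ 2.000; 5:4 ≈ 1.250.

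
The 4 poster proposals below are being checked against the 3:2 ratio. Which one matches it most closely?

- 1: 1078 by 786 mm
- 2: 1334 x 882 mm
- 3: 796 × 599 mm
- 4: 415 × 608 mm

2

Ratios (long/short): 1 ≈ 1.372; 2 ≈ 1.512; 3 ≈ 1.329; 4 ≈ 1.465.
3:2 ≈ 1.500; option 2 is nearest (Δ 0.012).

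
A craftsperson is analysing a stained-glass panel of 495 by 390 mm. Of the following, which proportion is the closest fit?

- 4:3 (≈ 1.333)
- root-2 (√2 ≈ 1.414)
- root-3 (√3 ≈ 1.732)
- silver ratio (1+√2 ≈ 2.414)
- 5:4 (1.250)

5:4

495/390 ≈ 1.269. Nearest candidates are 5:4 (1.250, off by 0.019) and 4:3 (1.333, off by 0.064).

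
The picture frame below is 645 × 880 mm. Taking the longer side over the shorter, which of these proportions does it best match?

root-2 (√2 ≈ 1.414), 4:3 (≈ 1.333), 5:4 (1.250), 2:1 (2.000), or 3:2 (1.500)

4:3

Ratio = 880 / 645 ≈ 1.364.
Distances: root-2 1.414 (Δ 0.050); 4:3 1.333 (Δ 0.031); 5:4 1.250 (Δ 0.114); 2:1 2.000 (Δ 0.636); 3:2 1.500 (Δ 0.136).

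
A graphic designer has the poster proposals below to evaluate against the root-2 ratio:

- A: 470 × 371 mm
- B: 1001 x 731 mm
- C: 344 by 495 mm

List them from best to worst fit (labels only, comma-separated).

Ratios: A = 470 / 371 ≈ 1.267; B = 1001 / 731 ≈ 1.369; C = 495 / 344 ≈ 1.439.
|Δ from 1.414|: A 0.147; B 0.045; C 0.025.

C, B, A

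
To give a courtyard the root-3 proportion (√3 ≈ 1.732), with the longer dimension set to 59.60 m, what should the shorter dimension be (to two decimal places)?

34.41 m

root-3 ≈ 1.73205.
Shorter side = 59.60 ÷ 1.73205 ≈ 34.4101 → 34.41 m.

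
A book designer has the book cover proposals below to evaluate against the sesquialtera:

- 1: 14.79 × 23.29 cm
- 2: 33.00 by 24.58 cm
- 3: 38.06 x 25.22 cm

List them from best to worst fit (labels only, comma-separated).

3, 1, 2

Ratios: 1 = 23.29 / 14.79 ≈ 1.575; 2 = 33.00 / 24.58 ≈ 1.343; 3 = 38.06 / 25.22 ≈ 1.509.
|Δ from 1.500|: 1 0.075; 2 0.157; 3 0.009.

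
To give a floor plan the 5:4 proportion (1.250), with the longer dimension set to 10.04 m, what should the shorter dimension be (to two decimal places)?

8.03 m

5:4 = 1.25000.
Shorter side = 10.04 ÷ 1.25000 ≈ 8.0320 → 8.03 m.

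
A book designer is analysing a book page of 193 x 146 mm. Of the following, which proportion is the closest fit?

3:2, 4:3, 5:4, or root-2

Ratio = 193 / 146 ≈ 1.322.
Distances: 3:2 1.500 (Δ 0.178); 4:3 1.333 (Δ 0.011); 5:4 1.250 (Δ 0.072); root-2 1.414 (Δ 0.092).

4:3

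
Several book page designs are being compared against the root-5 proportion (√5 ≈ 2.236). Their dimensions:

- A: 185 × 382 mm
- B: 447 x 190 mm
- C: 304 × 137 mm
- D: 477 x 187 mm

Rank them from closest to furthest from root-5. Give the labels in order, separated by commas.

Ratios: A = 382 / 185 ≈ 2.065; B = 447 / 190 ≈ 2.353; C = 304 / 137 ≈ 2.219; D = 477 / 187 ≈ 2.551.
|Δ from 2.236|: A 0.171; B 0.117; C 0.017; D 0.315.

C, B, A, D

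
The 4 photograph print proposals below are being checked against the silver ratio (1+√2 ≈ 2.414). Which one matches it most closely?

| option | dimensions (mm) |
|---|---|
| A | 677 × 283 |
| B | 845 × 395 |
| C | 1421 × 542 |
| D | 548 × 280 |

Target silver ratio ≈ 2.414.
A: 2.392 (Δ0.022)  B: 2.139 (Δ0.275)  C: 2.622 (Δ0.208)  D: 1.957 (Δ0.457)

A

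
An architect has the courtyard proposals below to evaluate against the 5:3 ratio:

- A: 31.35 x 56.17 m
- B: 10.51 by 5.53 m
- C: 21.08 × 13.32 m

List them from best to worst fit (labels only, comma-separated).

C, A, B

A: 56.17/31.35 ≈ 1.792 → |1.792 − 1.667| = 0.125
B: 10.51/5.53 ≈ 1.901 → |1.901 − 1.667| = 0.234
C: 21.08/13.32 ≈ 1.583 → |1.583 − 1.667| = 0.084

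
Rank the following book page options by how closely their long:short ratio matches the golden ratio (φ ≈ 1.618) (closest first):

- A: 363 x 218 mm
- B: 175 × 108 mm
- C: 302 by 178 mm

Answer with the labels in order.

B, A, C

Ratios: A = 363 / 218 ≈ 1.665; B = 175 / 108 ≈ 1.620; C = 302 / 178 ≈ 1.697.
|Δ from 1.618|: A 0.047; B 0.002; C 0.079.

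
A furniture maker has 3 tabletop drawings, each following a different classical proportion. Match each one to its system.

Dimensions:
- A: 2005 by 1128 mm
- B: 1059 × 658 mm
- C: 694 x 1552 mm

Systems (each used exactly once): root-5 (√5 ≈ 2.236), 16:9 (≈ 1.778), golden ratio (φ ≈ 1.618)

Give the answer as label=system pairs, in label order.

A = 2005/1128 ≈ 1.777 → 16:9 (1.778)
B = 1059/658 ≈ 1.609 → golden ratio (1.618)
C = 1552/694 ≈ 2.236 → root-5 (2.236)

A=16:9, B=golden ratio, C=root-5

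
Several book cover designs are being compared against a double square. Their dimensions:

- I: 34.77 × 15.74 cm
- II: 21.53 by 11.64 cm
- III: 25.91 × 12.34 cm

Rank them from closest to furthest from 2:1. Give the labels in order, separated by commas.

III, II, I

Ratios: I = 34.77 / 15.74 ≈ 2.209; II = 21.53 / 11.64 ≈ 1.850; III = 25.91 / 12.34 ≈ 2.100.
|Δ from 2.000|: I 0.209; II 0.150; III 0.100.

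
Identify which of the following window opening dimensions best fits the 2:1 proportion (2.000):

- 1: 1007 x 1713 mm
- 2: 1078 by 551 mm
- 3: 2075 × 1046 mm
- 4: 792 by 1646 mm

3

Target 2:1 ≈ 2.000.
1: 1.701 (Δ0.299)  2: 1.956 (Δ0.044)  3: 1.984 (Δ0.016)  4: 2.078 (Δ0.078)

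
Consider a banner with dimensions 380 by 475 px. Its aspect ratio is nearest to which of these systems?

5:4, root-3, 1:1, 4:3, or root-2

5:4

Ratio = 475 / 380 ≈ 1.250.
Distances: 5:4 1.250 (Δ 0.000); root-3 1.732 (Δ 0.482); 1:1 1.000 (Δ 0.250); 4:3 1.333 (Δ 0.083); root-2 1.414 (Δ 0.164).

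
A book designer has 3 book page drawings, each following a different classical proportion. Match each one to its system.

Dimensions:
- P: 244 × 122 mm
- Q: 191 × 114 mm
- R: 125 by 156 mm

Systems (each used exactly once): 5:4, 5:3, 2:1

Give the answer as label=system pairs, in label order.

Ratios: P ≈ 2.000; Q ≈ 1.675; R ≈ 1.248.
Targets: 5:4 ≈ 1.250; 5:3 ≈ 1.667; 2:1 ≈ 2.000.

P=2:1, Q=5:3, R=5:4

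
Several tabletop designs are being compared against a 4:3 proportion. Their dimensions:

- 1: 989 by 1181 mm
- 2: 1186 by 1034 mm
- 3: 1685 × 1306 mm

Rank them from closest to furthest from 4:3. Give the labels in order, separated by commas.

3, 1, 2

1: 1181/989 ≈ 1.194 → |1.194 − 1.333| = 0.139
2: 1186/1034 ≈ 1.147 → |1.147 − 1.333| = 0.186
3: 1685/1306 ≈ 1.290 → |1.290 − 1.333| = 0.043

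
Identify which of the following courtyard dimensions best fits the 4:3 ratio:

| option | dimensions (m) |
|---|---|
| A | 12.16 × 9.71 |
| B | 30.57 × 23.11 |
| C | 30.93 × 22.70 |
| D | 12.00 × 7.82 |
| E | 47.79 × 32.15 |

Ratios (long/short): A ≈ 1.252; B ≈ 1.323; C ≈ 1.363; D ≈ 1.535; E ≈ 1.486.
4:3 ≈ 1.333; option B is nearest (Δ 0.010).

B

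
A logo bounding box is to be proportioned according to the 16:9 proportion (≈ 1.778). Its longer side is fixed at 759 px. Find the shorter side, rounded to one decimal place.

426.9 px

16:9 ≈ 1.77778.
Shorter side = 759 ÷ 1.77778 ≈ 426.937 → 426.9 px.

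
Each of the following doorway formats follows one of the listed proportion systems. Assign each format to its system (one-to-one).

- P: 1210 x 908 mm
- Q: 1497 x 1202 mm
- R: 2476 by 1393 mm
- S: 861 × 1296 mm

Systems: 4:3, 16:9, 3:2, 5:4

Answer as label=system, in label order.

Ratios: P ≈ 1.333; Q ≈ 1.245; R ≈ 1.777; S ≈ 1.505.
Targets: 4:3 ≈ 1.333; 16:9 ≈ 1.778; 3:2 ≈ 1.500; 5:4 ≈ 1.250.

P=4:3, Q=5:4, R=16:9, S=3:2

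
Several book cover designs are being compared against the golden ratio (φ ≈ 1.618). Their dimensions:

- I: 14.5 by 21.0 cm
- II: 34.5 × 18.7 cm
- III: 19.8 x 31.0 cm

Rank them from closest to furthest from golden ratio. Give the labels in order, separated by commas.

III, I, II

Ratios: I = 21.0 / 14.5 ≈ 1.448; II = 34.5 / 18.7 ≈ 1.845; III = 31.0 / 19.8 ≈ 1.566.
|Δ from 1.618|: I 0.170; II 0.227; III 0.052.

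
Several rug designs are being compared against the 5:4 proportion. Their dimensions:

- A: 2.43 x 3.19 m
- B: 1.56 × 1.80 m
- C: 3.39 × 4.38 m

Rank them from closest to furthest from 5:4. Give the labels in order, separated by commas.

C, A, B

Ratios: A = 3.19 / 2.43 ≈ 1.313; B = 1.80 / 1.56 ≈ 1.154; C = 4.38 / 3.39 ≈ 1.292.
|Δ from 1.250|: A 0.063; B 0.096; C 0.042.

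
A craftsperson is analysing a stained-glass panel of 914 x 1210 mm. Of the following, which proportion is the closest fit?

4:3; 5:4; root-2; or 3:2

1210/914 ≈ 1.324. Nearest candidates are 4:3 (1.333, off by 0.009) and 5:4 (1.250, off by 0.074).

4:3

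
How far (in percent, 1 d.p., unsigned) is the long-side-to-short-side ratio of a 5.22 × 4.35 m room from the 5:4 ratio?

Ratio = 5.22 / 4.35 ≈ 1.2000.
Ideal 5:4 = 1.2500. |1.2000 − 1.2500| / 1.2500 ≈ 4.00% → 4.0%.

4.0%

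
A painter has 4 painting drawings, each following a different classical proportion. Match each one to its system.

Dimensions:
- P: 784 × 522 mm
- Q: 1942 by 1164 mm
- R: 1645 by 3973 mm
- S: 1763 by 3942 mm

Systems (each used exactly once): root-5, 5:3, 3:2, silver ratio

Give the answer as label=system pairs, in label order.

P = 784/522 ≈ 1.502 → 3:2 (1.500)
Q = 1942/1164 ≈ 1.668 → 5:3 (1.667)
R = 3973/1645 ≈ 2.415 → silver ratio (2.414)
S = 3942/1763 ≈ 2.236 → root-5 (2.236)

P=3:2, Q=5:3, R=silver ratio, S=root-5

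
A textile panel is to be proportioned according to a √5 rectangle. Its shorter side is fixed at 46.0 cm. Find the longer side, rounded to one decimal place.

root-5 ≈ 2.23607.
Longer side = 46.0 × 2.23607 ≈ 102.859 → 102.9 cm.

102.9 cm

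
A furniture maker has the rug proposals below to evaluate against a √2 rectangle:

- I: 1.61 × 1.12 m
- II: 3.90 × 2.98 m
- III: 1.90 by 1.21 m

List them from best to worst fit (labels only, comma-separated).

I, II, III

Ratios: I = 1.61 / 1.12 ≈ 1.438; II = 3.90 / 2.98 ≈ 1.309; III = 1.90 / 1.21 ≈ 1.570.
|Δ from 1.414|: I 0.024; II 0.105; III 0.156.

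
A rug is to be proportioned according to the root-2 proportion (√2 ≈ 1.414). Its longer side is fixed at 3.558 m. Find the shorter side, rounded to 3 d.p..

2.516 m

root-2 ≈ 1.41421.
Shorter side = 3.558 ÷ 1.41421 ≈ 2.51589 → 2.516 m.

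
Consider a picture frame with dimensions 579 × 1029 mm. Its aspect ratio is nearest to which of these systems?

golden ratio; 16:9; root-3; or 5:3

Ratio = 1029 / 579 ≈ 1.777.
Distances: golden ratio 1.618 (Δ 0.159); 16:9 1.778 (Δ 0.001); root-3 1.732 (Δ 0.045); 5:3 1.667 (Δ 0.110).

16:9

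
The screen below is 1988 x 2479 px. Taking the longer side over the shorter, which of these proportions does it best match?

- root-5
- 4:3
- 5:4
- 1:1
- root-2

5:4

2479/1988 ≈ 1.247. Nearest candidates are 5:4 (1.250, off by 0.003) and 4:3 (1.333, off by 0.086).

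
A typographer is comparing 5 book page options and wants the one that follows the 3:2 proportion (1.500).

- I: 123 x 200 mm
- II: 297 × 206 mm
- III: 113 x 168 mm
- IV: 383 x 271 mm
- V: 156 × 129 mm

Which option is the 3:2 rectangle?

Target 3:2 ≈ 1.500.
I: 1.626 (Δ0.126)  II: 1.442 (Δ0.058)  III: 1.487 (Δ0.013)  IV: 1.413 (Δ0.087)  V: 1.209 (Δ0.291)

III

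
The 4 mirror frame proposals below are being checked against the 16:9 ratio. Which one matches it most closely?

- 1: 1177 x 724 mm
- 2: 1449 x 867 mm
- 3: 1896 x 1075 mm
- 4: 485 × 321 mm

3

Target 16:9 ≈ 1.778.
1: 1.626 (Δ0.152)  2: 1.671 (Δ0.107)  3: 1.764 (Δ0.014)  4: 1.511 (Δ0.267)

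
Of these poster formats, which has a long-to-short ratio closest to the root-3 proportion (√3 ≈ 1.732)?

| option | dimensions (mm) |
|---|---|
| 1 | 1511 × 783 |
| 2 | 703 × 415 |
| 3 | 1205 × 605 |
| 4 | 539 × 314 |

Ratios (long/short): 1 ≈ 1.930; 2 ≈ 1.694; 3 ≈ 1.992; 4 ≈ 1.717.
root-3 ≈ 1.732; option 4 is nearest (Δ 0.015).

4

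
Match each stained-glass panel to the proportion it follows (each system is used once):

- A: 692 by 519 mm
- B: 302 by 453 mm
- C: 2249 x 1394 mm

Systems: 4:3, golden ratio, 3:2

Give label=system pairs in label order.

Ratios: A ≈ 1.333; B ≈ 1.500; C ≈ 1.613.
Targets: 4:3 ≈ 1.333; golden ratio ≈ 1.618; 3:2 ≈ 1.500.

A=4:3, B=3:2, C=golden ratio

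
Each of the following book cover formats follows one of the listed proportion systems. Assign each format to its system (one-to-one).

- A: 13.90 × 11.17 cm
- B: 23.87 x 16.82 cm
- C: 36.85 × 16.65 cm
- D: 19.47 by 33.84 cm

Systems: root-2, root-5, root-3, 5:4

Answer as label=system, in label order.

A = 13.90/11.17 ≈ 1.244 → 5:4 (1.250)
B = 23.87/16.82 ≈ 1.419 → root-2 (1.414)
C = 36.85/16.65 ≈ 2.213 → root-5 (2.236)
D = 33.84/19.47 ≈ 1.738 → root-3 (1.732)

A=5:4, B=root-2, C=root-5, D=root-3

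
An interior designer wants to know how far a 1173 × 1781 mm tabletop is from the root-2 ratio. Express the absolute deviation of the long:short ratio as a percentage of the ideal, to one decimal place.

Ratio = 1781 / 1173 ≈ 1.5183.
Ideal root-2 ≈ 1.4142. |1.5183 − 1.4142| / 1.4142 ≈ 7.36% → 7.4%.

7.4%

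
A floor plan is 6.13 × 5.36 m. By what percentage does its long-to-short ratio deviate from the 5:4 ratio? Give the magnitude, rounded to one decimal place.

8.5%

Ratio = 6.13 / 5.36 ≈ 1.1437.
Ideal 5:4 = 1.2500. |1.1437 − 1.2500| / 1.2500 ≈ 8.50% → 8.5%.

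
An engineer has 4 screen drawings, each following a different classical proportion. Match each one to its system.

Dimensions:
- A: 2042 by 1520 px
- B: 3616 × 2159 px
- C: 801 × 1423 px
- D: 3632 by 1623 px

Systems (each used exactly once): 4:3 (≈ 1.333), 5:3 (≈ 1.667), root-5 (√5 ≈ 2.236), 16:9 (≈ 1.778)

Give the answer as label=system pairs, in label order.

A=4:3, B=5:3, C=16:9, D=root-5

A = 2042/1520 ≈ 1.343 → 4:3 (1.333)
B = 3616/2159 ≈ 1.675 → 5:3 (1.667)
C = 1423/801 ≈ 1.777 → 16:9 (1.778)
D = 3632/1623 ≈ 2.238 → root-5 (2.236)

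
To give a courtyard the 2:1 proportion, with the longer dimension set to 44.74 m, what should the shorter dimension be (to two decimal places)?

22.37 m

2:1 = 2.00000.
Shorter side = 44.74 ÷ 2.00000 ≈ 22.3700 → 22.37 m.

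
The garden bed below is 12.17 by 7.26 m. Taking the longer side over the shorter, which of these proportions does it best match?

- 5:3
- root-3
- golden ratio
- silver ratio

12.17/7.26 ≈ 1.676. Nearest candidates are 5:3 (1.667, off by 0.009) and root-3 (1.732, off by 0.056).

5:3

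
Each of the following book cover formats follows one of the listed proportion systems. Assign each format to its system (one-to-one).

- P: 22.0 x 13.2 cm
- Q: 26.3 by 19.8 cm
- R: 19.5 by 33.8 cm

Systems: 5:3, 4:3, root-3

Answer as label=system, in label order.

P=5:3, Q=4:3, R=root-3

P = 22.0/13.2 ≈ 1.667 → 5:3 (1.667)
Q = 26.3/19.8 ≈ 1.328 → 4:3 (1.333)
R = 33.8/19.5 ≈ 1.733 → root-3 (1.732)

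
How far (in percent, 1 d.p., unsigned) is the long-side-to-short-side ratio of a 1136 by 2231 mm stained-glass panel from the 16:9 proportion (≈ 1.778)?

Ratio = 2231 / 1136 ≈ 1.9639.
Ideal 16:9 ≈ 1.7778. |1.9639 − 1.7778| / 1.7778 ≈ 10.47% → 10.5%.

10.5%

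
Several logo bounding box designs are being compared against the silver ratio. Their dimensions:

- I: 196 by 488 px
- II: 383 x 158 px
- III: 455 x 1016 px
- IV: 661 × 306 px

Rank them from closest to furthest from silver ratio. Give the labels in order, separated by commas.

II, I, III, IV

Ratios: I = 488 / 196 ≈ 2.490; II = 383 / 158 ≈ 2.424; III = 1016 / 455 ≈ 2.233; IV = 661 / 306 ≈ 2.160.
|Δ from 2.414|: I 0.076; II 0.010; III 0.181; IV 0.254.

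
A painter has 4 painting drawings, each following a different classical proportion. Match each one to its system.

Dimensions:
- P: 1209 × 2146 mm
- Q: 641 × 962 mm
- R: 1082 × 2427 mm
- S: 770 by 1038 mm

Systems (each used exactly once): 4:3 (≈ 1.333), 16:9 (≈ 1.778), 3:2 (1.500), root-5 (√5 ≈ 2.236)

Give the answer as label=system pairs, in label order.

Ratios: P ≈ 1.775; Q ≈ 1.501; R ≈ 2.243; S ≈ 1.348.
Targets: 4:3 ≈ 1.333; 16:9 ≈ 1.778; 3:2 ≈ 1.500; root-5 ≈ 2.236.

P=16:9, Q=3:2, R=root-5, S=4:3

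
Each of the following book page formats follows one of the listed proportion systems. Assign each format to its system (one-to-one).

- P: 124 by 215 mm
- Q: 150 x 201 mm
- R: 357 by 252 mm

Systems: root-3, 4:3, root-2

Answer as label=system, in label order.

P=root-3, Q=4:3, R=root-2

Ratios: P ≈ 1.734; Q ≈ 1.340; R ≈ 1.417.
Targets: root-3 ≈ 1.732; 4:3 ≈ 1.333; root-2 ≈ 1.414.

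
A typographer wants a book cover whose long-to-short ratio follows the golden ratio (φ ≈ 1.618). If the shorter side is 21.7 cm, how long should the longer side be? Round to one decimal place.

35.1 cm

golden ratio ≈ 1.61803.
Longer side = 21.7 × 1.61803 ≈ 35.111 → 35.1 cm.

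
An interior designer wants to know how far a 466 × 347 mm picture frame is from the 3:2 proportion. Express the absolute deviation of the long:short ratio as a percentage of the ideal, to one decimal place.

Ratio = 466 / 347 ≈ 1.3429.
Ideal 3:2 = 1.5000. |1.3429 − 1.5000| / 1.5000 ≈ 10.47% → 10.5%.

10.5%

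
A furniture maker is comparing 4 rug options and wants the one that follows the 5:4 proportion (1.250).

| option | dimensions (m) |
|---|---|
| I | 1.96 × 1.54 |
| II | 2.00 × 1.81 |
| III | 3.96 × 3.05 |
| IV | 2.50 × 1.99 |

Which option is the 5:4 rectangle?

IV

Ratios (long/short): I ≈ 1.273; II ≈ 1.105; III ≈ 1.298; IV ≈ 1.256.
5:4 ≈ 1.250; option IV is nearest (Δ 0.006).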